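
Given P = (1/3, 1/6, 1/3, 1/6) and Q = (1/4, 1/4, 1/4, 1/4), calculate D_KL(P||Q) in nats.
0.0566 nats

KL divergence: D_KL(P||Q) = Σ p(x) log(p(x)/q(x))

Computing term by term:
  x=0: 1/3 × log_e[(1/3)/(1/4)] = 1/3 × 0.2877 = 0.0959
  x=1: 1/6 × log_e[(1/6)/(1/4)] = 1/6 × -0.4055 = -0.0676
  x=2: 1/3 × log_e[(1/3)/(1/4)] = 1/3 × 0.2877 = 0.0959
  x=3: 1/6 × log_e[(1/6)/(1/4)] = 1/6 × -0.4055 = -0.0676

D_KL(P||Q) = 0.0566 nats

Note: KL divergence is always non-negative and equals 0 iff P = Q.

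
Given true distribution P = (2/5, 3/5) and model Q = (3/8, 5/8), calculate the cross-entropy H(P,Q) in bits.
0.9729 bits

Cross-entropy: H(P,Q) = -Σ p(x) log q(x)

Alternatively: H(P,Q) = H(P) + D_KL(P||Q)
H(P) = 0.9710 bits
D_KL(P||Q) = 0.0019 bits

H(P,Q) = 0.9710 + 0.0019 = 0.9729 bits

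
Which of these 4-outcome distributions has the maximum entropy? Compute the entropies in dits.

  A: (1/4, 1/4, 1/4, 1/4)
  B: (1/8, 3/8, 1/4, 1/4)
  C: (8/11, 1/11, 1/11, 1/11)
A

For a discrete distribution over n outcomes, entropy is maximized by the uniform distribution.

Computing entropies:
H(A) = 0.6021 dits
H(B) = 0.5737 dits
H(C) = 0.3846 dits

The uniform distribution (where all probabilities equal 1/4) achieves the maximum entropy of log_10(4) = 0.6021 dits.

Distribution A has the highest entropy.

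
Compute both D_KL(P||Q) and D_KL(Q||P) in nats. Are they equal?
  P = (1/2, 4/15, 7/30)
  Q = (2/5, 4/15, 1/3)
D_KL(P||Q) = 0.0283, D_KL(Q||P) = 0.0296

KL divergence is not symmetric: D_KL(P||Q) ≠ D_KL(Q||P) in general.

D_KL(P||Q) = 0.0283 nats
D_KL(Q||P) = 0.0296 nats

No, they are not equal!

This asymmetry is why KL divergence is not a true distance metric.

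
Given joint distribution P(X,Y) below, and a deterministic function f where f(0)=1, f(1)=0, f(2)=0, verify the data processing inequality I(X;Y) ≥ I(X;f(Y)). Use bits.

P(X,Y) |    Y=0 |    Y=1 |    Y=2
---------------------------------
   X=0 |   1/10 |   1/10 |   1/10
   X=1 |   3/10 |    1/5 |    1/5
I(X;Y) = 0.0058, I(X;f(Y)) = 0.0058, inequality holds: 0.0058 ≥ 0.0058

Data Processing Inequality: For any Markov chain X → Y → Z, we have I(X;Y) ≥ I(X;Z).

Here Z = f(Y) is a deterministic function of Y, forming X → Y → Z.

Original I(X;Y) = 0.0058 bits

After applying f:
P(X,Z) where Z=f(Y):
- P(X,Z=0) = P(X,Y=1) + P(X,Y=2)
- P(X,Z=1) = P(X,Y=0)

I(X;Z) = I(X;f(Y)) = 0.0058 bits

Verification: 0.0058 ≥ 0.0058 ✓

Information cannot be created by processing; the function f can only lose information about X.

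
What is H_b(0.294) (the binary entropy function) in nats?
0.6057 nats

The binary entropy function is:
H(p) = -p log(p) - (1-p) log(1-p)

H(0.294) = -0.294 × log_e(0.294) - 0.706 × log_e(0.706)
H(0.294) = 0.6057 nats

Note: Binary entropy is maximized at p=0.5 (H=1 bit) and minimized at p=0 or p=1 (H=0).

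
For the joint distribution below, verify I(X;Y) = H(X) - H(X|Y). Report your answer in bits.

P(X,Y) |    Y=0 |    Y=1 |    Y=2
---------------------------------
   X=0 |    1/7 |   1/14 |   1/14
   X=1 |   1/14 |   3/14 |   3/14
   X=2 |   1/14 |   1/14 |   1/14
I(X;Y) = 0.0848 bits

Mutual information has multiple equivalent forms:
- I(X;Y) = H(X) - H(X|Y)
- I(X;Y) = H(Y) - H(Y|X)
- I(X;Y) = H(X) + H(Y) - H(X,Y)

Computing all quantities:
H(X) = 1.4926, H(Y) = 1.5774, H(X,Y) = 2.9852
H(X|Y) = 1.4078, H(Y|X) = 1.4926

Verification:
H(X) - H(X|Y) = 1.4926 - 1.4078 = 0.0848
H(Y) - H(Y|X) = 1.5774 - 1.4926 = 0.0848
H(X) + H(Y) - H(X,Y) = 1.4926 + 1.5774 - 2.9852 = 0.0848

All forms give I(X;Y) = 0.0848 bits. ✓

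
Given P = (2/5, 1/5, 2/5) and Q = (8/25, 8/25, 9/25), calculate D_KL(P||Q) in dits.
0.0162 dits

KL divergence: D_KL(P||Q) = Σ p(x) log(p(x)/q(x))

Computing term by term:
  x=0: 2/5 × log_10[(2/5)/(8/25)] = 2/5 × 0.0969 = 0.0388
  x=1: 1/5 × log_10[(1/5)/(8/25)] = 1/5 × -0.2041 = -0.0408
  x=2: 2/5 × log_10[(2/5)/(9/25)] = 2/5 × 0.0458 = 0.0183

D_KL(P||Q) = 0.0162 dits

Note: KL divergence is always non-negative and equals 0 iff P = Q.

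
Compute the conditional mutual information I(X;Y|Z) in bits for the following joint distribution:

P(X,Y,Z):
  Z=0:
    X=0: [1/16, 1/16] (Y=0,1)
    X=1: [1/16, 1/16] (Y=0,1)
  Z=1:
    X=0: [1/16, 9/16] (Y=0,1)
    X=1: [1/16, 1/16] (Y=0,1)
0.0694 bits

Conditional mutual information: I(X;Y|Z) = H(X|Z) + H(Y|Z) - H(X,Y|Z)

H(Z) = 0.8113
H(X,Z) = 1.5488 → H(X|Z) = 0.7375
H(Y,Z) = 1.5488 → H(Y|Z) = 0.7375
H(X,Y,Z) = 2.2169 → H(X,Y|Z) = 1.4056

I(X;Y|Z) = 0.7375 + 0.7375 - 1.4056 = 0.0694 bits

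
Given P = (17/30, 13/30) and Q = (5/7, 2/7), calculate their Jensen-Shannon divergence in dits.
0.0052 dits

Jensen-Shannon divergence is:
JSD(P||Q) = 0.5 × D_KL(P||M) + 0.5 × D_KL(Q||M)
where M = 0.5 × (P + Q) is the mixture distribution.

M = 0.5 × (17/30, 13/30) + 0.5 × (5/7, 2/7) = (0.640476, 0.359524)

D_KL(P||M) = 0.0050 dits
D_KL(Q||M) = 0.0053 dits

JSD(P||Q) = 0.5 × 0.0050 + 0.5 × 0.0053 = 0.0052 dits

Unlike KL divergence, JSD is symmetric and bounded: 0 ≤ JSD ≤ log(2).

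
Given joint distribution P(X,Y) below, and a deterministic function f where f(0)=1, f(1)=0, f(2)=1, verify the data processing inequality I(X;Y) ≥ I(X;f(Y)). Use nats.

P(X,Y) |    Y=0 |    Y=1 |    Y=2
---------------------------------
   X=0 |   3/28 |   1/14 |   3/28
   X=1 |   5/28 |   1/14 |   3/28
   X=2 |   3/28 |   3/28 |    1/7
I(X;Y) = 0.0155, I(X;f(Y)) = 0.0048, inequality holds: 0.0155 ≥ 0.0048

Data Processing Inequality: For any Markov chain X → Y → Z, we have I(X;Y) ≥ I(X;Z).

Here Z = f(Y) is a deterministic function of Y, forming X → Y → Z.

Original I(X;Y) = 0.0155 nats

After applying f:
P(X,Z) where Z=f(Y):
- P(X,Z=0) = P(X,Y=1)
- P(X,Z=1) = P(X,Y=0) + P(X,Y=2)

I(X;Z) = I(X;f(Y)) = 0.0048 nats

Verification: 0.0155 ≥ 0.0048 ✓

Information cannot be created by processing; the function f can only lose information about X.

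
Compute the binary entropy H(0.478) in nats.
0.6922 nats

The binary entropy function is:
H(p) = -p log(p) - (1-p) log(1-p)

H(0.478) = -0.478 × log_e(0.478) - 0.522 × log_e(0.522)
H(0.478) = 0.6922 nats

Note: Binary entropy is maximized at p=0.5 (H=1 bit) and minimized at p=0 or p=1 (H=0).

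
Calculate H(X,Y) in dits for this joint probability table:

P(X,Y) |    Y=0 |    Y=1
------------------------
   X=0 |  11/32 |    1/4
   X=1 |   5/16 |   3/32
0.5642 dits

Joint entropy is H(X,Y) = -Σ_{x,y} p(x,y) log p(x,y).

Summing over all non-zero entries:
H(X,Y) = -[11/32·log_10(11/32) + 1/4·log_10(1/4) + 5/16·log_10(5/16) + 3/32·log_10(3/32)]
H(X,Y) = 0.5642 dits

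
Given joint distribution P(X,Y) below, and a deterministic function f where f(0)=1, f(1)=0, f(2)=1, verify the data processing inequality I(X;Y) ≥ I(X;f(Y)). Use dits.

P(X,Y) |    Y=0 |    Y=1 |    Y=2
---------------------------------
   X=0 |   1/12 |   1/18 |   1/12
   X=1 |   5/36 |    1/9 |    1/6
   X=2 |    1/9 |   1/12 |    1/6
I(X;Y) = 0.0013, I(X;f(Y)) = 0.0003, inequality holds: 0.0013 ≥ 0.0003

Data Processing Inequality: For any Markov chain X → Y → Z, we have I(X;Y) ≥ I(X;Z).

Here Z = f(Y) is a deterministic function of Y, forming X → Y → Z.

Original I(X;Y) = 0.0013 dits

After applying f:
P(X,Z) where Z=f(Y):
- P(X,Z=0) = P(X,Y=1)
- P(X,Z=1) = P(X,Y=0) + P(X,Y=2)

I(X;Z) = I(X;f(Y)) = 0.0003 dits

Verification: 0.0013 ≥ 0.0003 ✓

Information cannot be created by processing; the function f can only lose information about X.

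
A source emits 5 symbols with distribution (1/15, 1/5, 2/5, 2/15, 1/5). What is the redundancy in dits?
0.0651 dits

Redundancy measures how far a source is from maximum entropy:
R = H_max - H(X)

Maximum entropy for 5 symbols: H_max = log_10(5) = 0.6990 dits
Actual entropy: H(X) = 0.6338 dits
Redundancy: R = 0.6990 - 0.6338 = 0.0651 dits

This redundancy represents potential for compression: the source could be compressed by 0.0651 dits per symbol.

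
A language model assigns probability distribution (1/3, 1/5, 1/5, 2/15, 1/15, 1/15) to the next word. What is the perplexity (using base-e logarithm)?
5.1537

Perplexity is e^H (or exp(H) for natural log).

First, H = -Σ p log p = 1.6397 nats
Perplexity = e^1.6397 = 5.1537

Interpretation: The model's uncertainty is equivalent to choosing uniformly among 5.2 options.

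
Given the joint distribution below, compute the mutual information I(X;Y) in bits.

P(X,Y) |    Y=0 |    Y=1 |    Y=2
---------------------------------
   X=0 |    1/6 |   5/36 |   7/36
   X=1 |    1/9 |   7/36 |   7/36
0.0148 bits

Mutual information: I(X;Y) = H(X) + H(Y) - H(X,Y)

Marginals:
P(X) = (1/2, 1/2), H(X) = 1.0000 bits
P(Y) = (5/18, 1/3, 7/18), H(Y) = 1.5715 bits

Joint entropy: H(X,Y) = 2.5568 bits

I(X;Y) = 1.0000 + 1.5715 - 2.5568 = 0.0148 bits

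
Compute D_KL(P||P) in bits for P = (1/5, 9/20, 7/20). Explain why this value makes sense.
0.0000 bits

KL divergence satisfies the Gibbs inequality: D_KL(P||Q) ≥ 0 for all distributions P, Q.

D_KL(P||Q) = Σ p(x) log(p(x)/q(x))
Each term is p(x) × log_2(p(x)/p(x)) = p(x) × log_2(1) = 0, so the sum is 0.
D_KL(P||Q) = 0.0000 bits

When P = Q, the KL divergence is exactly 0, as there is no 'divergence' between identical distributions.

This non-negativity is a fundamental property: relative entropy cannot be negative because it measures how different Q is from P.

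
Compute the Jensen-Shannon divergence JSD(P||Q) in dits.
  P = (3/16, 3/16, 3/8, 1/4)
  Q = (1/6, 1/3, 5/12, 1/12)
0.0143 dits

Jensen-Shannon divergence is:
JSD(P||Q) = 0.5 × D_KL(P||M) + 0.5 × D_KL(Q||M)
where M = 0.5 × (P + Q) is the mixture distribution.

M = 0.5 × (3/16, 3/16, 3/8, 1/4) + 0.5 × (1/6, 1/3, 5/12, 1/12) = (0.177083, 0.260417, 0.395833, 1/6)

D_KL(P||M) = 0.0131 dits
D_KL(Q||M) = 0.0155 dits

JSD(P||Q) = 0.5 × 0.0131 + 0.5 × 0.0155 = 0.0143 dits

Unlike KL divergence, JSD is symmetric and bounded: 0 ≤ JSD ≤ log(2).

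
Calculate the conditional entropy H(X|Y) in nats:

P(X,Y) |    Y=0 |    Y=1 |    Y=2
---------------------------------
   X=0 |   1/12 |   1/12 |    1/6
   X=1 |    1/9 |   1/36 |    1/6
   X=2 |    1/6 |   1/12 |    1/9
1.0583 nats

Using the chain rule: H(X|Y) = H(X,Y) - H(Y)

First, compute H(X,Y) = 2.1049 nats

Marginal P(Y) = (13/36, 7/36, 4/9)
H(Y) = 1.0467 nats

H(X|Y) = H(X,Y) - H(Y) = 2.1049 - 1.0467 = 1.0583 nats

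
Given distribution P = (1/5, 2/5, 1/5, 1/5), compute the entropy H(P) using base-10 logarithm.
0.5786 dits

Shannon entropy is H(X) = -Σ p(x) log p(x).

For P = (1/5, 2/5, 1/5, 1/5):
H = -1/5 × log_10(1/5) -2/5 × log_10(2/5) -1/5 × log_10(1/5) -1/5 × log_10(1/5)
H = 0.5786 dits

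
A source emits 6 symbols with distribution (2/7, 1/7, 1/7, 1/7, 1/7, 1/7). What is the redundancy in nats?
0.0439 nats

Redundancy measures how far a source is from maximum entropy:
R = H_max - H(X)

Maximum entropy for 6 symbols: H_max = log_e(6) = 1.7918 nats
Actual entropy: H(X) = 1.7479 nats
Redundancy: R = 1.7918 - 1.7479 = 0.0439 nats

This redundancy represents potential for compression: the source could be compressed by 0.0439 nats per symbol.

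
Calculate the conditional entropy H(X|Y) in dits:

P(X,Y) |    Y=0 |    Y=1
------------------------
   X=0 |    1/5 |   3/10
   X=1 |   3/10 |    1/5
0.2923 dits

Using the chain rule: H(X|Y) = H(X,Y) - H(Y)

First, compute H(X,Y) = 0.5933 dits

Marginal P(Y) = (1/2, 1/2)
H(Y) = 0.3010 dits

H(X|Y) = H(X,Y) - H(Y) = 0.5933 - 0.3010 = 0.2923 dits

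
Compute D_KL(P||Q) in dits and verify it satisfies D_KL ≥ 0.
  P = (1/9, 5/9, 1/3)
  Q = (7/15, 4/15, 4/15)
0.1401 dits

KL divergence satisfies the Gibbs inequality: D_KL(P||Q) ≥ 0 for all distributions P, Q.

D_KL(P||Q) = Σ p(x) log(p(x)/q(x))
Term by term:
  x=0: 1/9 × log_10[(1/9)/(7/15)] = -0.0692
  x=1: 5/9 × log_10[(5/9)/(4/15)] = 0.1771
  x=2: 1/3 × log_10[(1/3)/(4/15)] = 0.0323
D_KL(P||Q) = 0.1401 dits

D_KL(P||Q) = 0.1401 ≥ 0 ✓

This non-negativity is a fundamental property: relative entropy cannot be negative because it measures how different Q is from P.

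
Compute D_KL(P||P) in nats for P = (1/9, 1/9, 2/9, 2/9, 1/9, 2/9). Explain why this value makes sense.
0.0000 nats

KL divergence satisfies the Gibbs inequality: D_KL(P||Q) ≥ 0 for all distributions P, Q.

D_KL(P||Q) = Σ p(x) log(p(x)/q(x))
Each term is p(x) × log_e(p(x)/p(x)) = p(x) × log_e(1) = 0, so the sum is 0.
D_KL(P||Q) = 0.0000 nats

When P = Q, the KL divergence is exactly 0, as there is no 'divergence' between identical distributions.

This non-negativity is a fundamental property: relative entropy cannot be negative because it measures how different Q is from P.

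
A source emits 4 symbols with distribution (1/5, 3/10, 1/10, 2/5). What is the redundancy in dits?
0.0462 dits

Redundancy measures how far a source is from maximum entropy:
R = H_max - H(X)

Maximum entropy for 4 symbols: H_max = log_10(4) = 0.6021 dits
Actual entropy: H(X) = 0.5558 dits
Redundancy: R = 0.6021 - 0.5558 = 0.0462 dits

This redundancy represents potential for compression: the source could be compressed by 0.0462 dits per symbol.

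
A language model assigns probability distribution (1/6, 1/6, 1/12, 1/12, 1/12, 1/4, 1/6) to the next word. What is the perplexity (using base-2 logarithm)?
6.4474

Perplexity is 2^H (or exp(H) for natural log).

First, H = -Σ p log p = 2.6887 bits
Perplexity = 2^2.6887 = 6.4474

Interpretation: The model's uncertainty is equivalent to choosing uniformly among 6.4 options.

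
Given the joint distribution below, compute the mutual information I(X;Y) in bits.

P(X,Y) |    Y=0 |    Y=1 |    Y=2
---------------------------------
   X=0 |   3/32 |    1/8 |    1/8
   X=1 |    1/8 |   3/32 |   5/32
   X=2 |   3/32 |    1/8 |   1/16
0.0295 bits

Mutual information: I(X;Y) = H(X) + H(Y) - H(X,Y)

Marginals:
P(X) = (11/32, 3/8, 9/32), H(X) = 1.5749 bits
P(Y) = (5/16, 11/32, 11/32), H(Y) = 1.5835 bits

Joint entropy: H(X,Y) = 3.1289 bits

I(X;Y) = 1.5749 + 1.5835 - 3.1289 = 0.0295 bits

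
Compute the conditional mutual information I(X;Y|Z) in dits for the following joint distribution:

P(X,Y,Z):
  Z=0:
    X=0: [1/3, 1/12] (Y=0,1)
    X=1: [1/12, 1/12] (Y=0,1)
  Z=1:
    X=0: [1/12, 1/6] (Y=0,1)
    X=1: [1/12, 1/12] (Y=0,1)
0.0133 dits

Conditional mutual information: I(X;Y|Z) = H(X|Z) + H(Y|Z) - H(X,Y|Z)

H(Z) = 0.2950
H(X,Z) = 0.5683 → H(X|Z) = 0.2734
H(Y,Z) = 0.5683 → H(Y|Z) = 0.2734
H(X,Y,Z) = 0.8283 → H(X,Y|Z) = 0.5334

I(X;Y|Z) = 0.2734 + 0.2734 - 0.5334 = 0.0133 dits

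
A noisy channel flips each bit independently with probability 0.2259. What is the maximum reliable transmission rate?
0.2292 bits

For a binary symmetric channel (BSC) with error probability p:
Capacity C = 1 - H(p) bits per symbol

where H(p) = -p log₂(p) - (1-p) log₂(1-p) is the binary entropy function.

H(0.2259) = 0.7708 bits
C = 1 - 0.7708 = 0.2292 bits per symbol

This means we can reliably transmit up to 0.2292 bits of information per channel use.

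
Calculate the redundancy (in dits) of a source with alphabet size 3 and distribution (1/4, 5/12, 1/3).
0.0091 dits

Redundancy measures how far a source is from maximum entropy:
R = H_max - H(X)

Maximum entropy for 3 symbols: H_max = log_10(3) = 0.4771 dits
Actual entropy: H(X) = 0.4680 dits
Redundancy: R = 0.4771 - 0.4680 = 0.0091 dits

This redundancy represents potential for compression: the source could be compressed by 0.0091 dits per symbol.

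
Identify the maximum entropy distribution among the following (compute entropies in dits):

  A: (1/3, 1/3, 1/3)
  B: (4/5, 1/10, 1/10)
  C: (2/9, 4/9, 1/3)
A

For a discrete distribution over n outcomes, entropy is maximized by the uniform distribution.

Computing entropies:
H(A) = 0.4771 dits
H(B) = 0.2775 dits
H(C) = 0.4607 dits

The uniform distribution (where all probabilities equal 1/3) achieves the maximum entropy of log_10(3) = 0.4771 dits.

Distribution A has the highest entropy.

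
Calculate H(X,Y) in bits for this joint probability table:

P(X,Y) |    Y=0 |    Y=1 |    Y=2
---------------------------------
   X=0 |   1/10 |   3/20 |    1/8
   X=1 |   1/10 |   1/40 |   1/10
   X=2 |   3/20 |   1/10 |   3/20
3.0685 bits

Joint entropy is H(X,Y) = -Σ_{x,y} p(x,y) log p(x,y).

Summing over all non-zero entries:
H(X,Y) = -[1/10·log_2(1/10) + 3/20·log_2(3/20) + 1/8·log_2(1/8) + 1/10·log_2(1/10) + 1/40·log_2(1/40) + 1/10·log_2(1/10) + 3/20·log_2(3/20) + 1/10·log_2(1/10) + 3/20·log_2(3/20)]
H(X,Y) = 3.0685 bits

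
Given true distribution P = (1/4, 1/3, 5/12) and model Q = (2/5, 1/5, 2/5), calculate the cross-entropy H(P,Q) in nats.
1.1473 nats

Cross-entropy: H(P,Q) = -Σ p(x) log q(x)

Alternatively: H(P,Q) = H(P) + D_KL(P||Q)
H(P) = 1.0776 nats
D_KL(P||Q) = 0.0698 nats

H(P,Q) = 1.0776 + 0.0698 = 1.1473 nats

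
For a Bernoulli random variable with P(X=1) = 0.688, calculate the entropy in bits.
0.8955 bits

The binary entropy function is:
H(p) = -p log(p) - (1-p) log(1-p)

H(0.688) = -0.688 × log_2(0.688) - 0.312 × log_2(0.312)
H(0.688) = 0.8955 bits

Note: Binary entropy is maximized at p=0.5 (H=1 bit) and minimized at p=0 or p=1 (H=0).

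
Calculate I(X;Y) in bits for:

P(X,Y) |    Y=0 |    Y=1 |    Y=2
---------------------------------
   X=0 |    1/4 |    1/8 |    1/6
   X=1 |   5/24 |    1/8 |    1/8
0.0020 bits

Mutual information: I(X;Y) = H(X) + H(Y) - H(X,Y)

Marginals:
P(X) = (13/24, 11/24), H(X) = 0.9950 bits
P(Y) = (11/24, 1/4, 7/24), H(Y) = 1.5343 bits

Joint entropy: H(X,Y) = 2.5273 bits

I(X;Y) = 0.9950 + 1.5343 - 2.5273 = 0.0020 bits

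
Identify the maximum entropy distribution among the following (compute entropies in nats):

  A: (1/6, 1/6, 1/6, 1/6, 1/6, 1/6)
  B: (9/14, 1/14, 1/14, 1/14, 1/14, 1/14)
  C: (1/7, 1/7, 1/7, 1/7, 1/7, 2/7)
A

For a discrete distribution over n outcomes, entropy is maximized by the uniform distribution.

Computing entropies:
H(A) = 1.7918 nats
H(B) = 1.2266 nats
H(C) = 1.7479 nats

The uniform distribution (where all probabilities equal 1/6) achieves the maximum entropy of log_e(6) = 1.7918 nats.

Distribution A has the highest entropy.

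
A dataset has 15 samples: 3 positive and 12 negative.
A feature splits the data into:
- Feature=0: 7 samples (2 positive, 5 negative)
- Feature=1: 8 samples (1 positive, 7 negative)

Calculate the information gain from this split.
0.0292 bits

Information Gain = H(Y) - H(Y|Feature)

Before split:
P(positive) = 3/15 = 0.2000
H(Y) = 0.7219 bits

After split:
Feature=0: H = 0.8631 bits (weight = 7/15)
Feature=1: H = 0.5436 bits (weight = 8/15)
H(Y|Feature) = (7/15)×0.8631 + (8/15)×0.5436 = 0.6927 bits

Information Gain = 0.7219 - 0.6927 = 0.0292 bits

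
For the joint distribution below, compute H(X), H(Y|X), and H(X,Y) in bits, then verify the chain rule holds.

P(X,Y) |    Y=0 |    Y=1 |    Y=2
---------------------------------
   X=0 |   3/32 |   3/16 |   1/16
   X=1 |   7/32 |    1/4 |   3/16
H(X,Y) = 2.4554, H(X) = 0.9284, H(Y|X) = 1.5271 (all in bits)

Chain rule: H(X,Y) = H(X) + H(Y|X)

Left side — joint entropy directly:
H(X,Y) = -Σ p(x,y) log p(x,y) = 2.4554 bits

Right side — compute H(Y|X) from the conditional distributions:
P(X) = (11/32, 21/32), so H(X) = 0.9284 bits
H(Y|X) = Σ_x P(X=x) · H(Y|X=x):
  P(Y|X=0) = (3/11, 6/11, 2/11), H(Y|X=0) = 1.4354, weight P(X=0) = 11/32
  P(Y|X=1) = (1/3, 8/21, 2/7), H(Y|X=1) = 1.5751, weight P(X=1) = 21/32
H(Y|X) = 1.5271 bits

H(X) + H(Y|X) = 0.9284 + 1.5271 = 2.4554 bits

Both sides equal 2.4554 bits. ✓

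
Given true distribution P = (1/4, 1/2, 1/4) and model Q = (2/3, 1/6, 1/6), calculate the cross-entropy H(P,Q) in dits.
0.6276 dits

Cross-entropy: H(P,Q) = -Σ p(x) log q(x)

Alternatively: H(P,Q) = H(P) + D_KL(P||Q)
H(P) = 0.4515 dits
D_KL(P||Q) = 0.1761 dits

H(P,Q) = 0.4515 + 0.1761 = 0.6276 dits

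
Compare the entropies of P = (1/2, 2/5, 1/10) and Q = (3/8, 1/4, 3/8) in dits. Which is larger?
Q

Computing entropies in dits:
H(P) = 0.4097
H(Q) = 0.4700

Distribution Q has higher entropy.

Intuition: The distribution closer to uniform (more spread out) has higher entropy.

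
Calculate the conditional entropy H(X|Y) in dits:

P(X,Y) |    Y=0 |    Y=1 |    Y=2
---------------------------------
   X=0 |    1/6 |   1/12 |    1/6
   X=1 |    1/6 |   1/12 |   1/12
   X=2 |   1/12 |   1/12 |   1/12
0.4607 dits

Using the chain rule: H(X|Y) = H(X,Y) - H(Y)

First, compute H(X,Y) = 0.9287 dits

Marginal P(Y) = (5/12, 1/4, 1/3)
H(Y) = 0.4680 dits

H(X|Y) = H(X,Y) - H(Y) = 0.9287 - 0.4680 = 0.4607 dits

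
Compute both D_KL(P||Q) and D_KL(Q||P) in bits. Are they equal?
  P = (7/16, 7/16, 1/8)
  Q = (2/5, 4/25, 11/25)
D_KL(P||Q) = 0.4645, D_KL(Q||P) = 0.5149

KL divergence is not symmetric: D_KL(P||Q) ≠ D_KL(Q||P) in general.

D_KL(P||Q) = 0.4645 bits
D_KL(Q||P) = 0.5149 bits

No, they are not equal!

This asymmetry is why KL divergence is not a true distance metric.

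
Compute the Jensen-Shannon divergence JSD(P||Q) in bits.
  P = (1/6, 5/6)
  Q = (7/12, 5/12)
0.1395 bits

Jensen-Shannon divergence is:
JSD(P||Q) = 0.5 × D_KL(P||M) + 0.5 × D_KL(Q||M)
where M = 0.5 × (P + Q) is the mixture distribution.

M = 0.5 × (1/6, 5/6) + 0.5 × (7/12, 5/12) = (3/8, 5/8)

D_KL(P||M) = 0.1509 bits
D_KL(Q||M) = 0.1281 bits

JSD(P||Q) = 0.5 × 0.1509 + 0.5 × 0.1281 = 0.1395 bits

Unlike KL divergence, JSD is symmetric and bounded: 0 ≤ JSD ≤ log(2).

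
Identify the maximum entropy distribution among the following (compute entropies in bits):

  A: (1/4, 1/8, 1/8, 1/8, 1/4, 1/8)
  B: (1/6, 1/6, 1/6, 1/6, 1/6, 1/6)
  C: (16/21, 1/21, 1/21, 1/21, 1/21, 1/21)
B

For a discrete distribution over n outcomes, entropy is maximized by the uniform distribution.

Computing entropies:
H(A) = 2.5000 bits
H(B) = 2.5850 bits
H(C) = 1.3447 bits

The uniform distribution (where all probabilities equal 1/6) achieves the maximum entropy of log_2(6) = 2.5850 bits.

Distribution B has the highest entropy.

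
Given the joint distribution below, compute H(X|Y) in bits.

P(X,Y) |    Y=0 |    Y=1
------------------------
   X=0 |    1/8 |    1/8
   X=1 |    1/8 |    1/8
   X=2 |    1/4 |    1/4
1.5000 bits

Using the chain rule: H(X|Y) = H(X,Y) - H(Y)

First, compute H(X,Y) = 2.5000 bits

Marginal P(Y) = (1/2, 1/2)
H(Y) = 1.0000 bits

H(X|Y) = H(X,Y) - H(Y) = 2.5000 - 1.0000 = 1.5000 bits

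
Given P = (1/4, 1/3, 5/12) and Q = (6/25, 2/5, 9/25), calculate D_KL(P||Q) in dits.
0.0045 dits

KL divergence: D_KL(P||Q) = Σ p(x) log(p(x)/q(x))

Computing term by term:
  x=0: 1/4 × log_10[(1/4)/(6/25)] = 1/4 × 0.0177 = 0.0044
  x=1: 1/3 × log_10[(1/3)/(2/5)] = 1/3 × -0.0792 = -0.0264
  x=2: 5/12 × log_10[(5/12)/(9/25)] = 5/12 × 0.0635 = 0.0265

D_KL(P||Q) = 0.0045 dits

Note: KL divergence is always non-negative and equals 0 iff P = Q.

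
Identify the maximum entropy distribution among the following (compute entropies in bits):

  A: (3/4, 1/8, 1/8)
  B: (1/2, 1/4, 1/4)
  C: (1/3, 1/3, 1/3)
C

For a discrete distribution over n outcomes, entropy is maximized by the uniform distribution.

Computing entropies:
H(A) = 1.0613 bits
H(B) = 1.5000 bits
H(C) = 1.5850 bits

The uniform distribution (where all probabilities equal 1/3) achieves the maximum entropy of log_2(3) = 1.5850 bits.

Distribution C has the highest entropy.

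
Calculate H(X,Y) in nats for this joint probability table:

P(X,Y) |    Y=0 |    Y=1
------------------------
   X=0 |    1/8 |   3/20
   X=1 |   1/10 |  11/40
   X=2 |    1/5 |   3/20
1.7362 nats

Joint entropy is H(X,Y) = -Σ_{x,y} p(x,y) log p(x,y).

Summing over all non-zero entries:
H(X,Y) = -[1/8·log_e(1/8) + 3/20·log_e(3/20) + 1/10·log_e(1/10) + 11/40·log_e(11/40) + 1/5·log_e(1/5) + 3/20·log_e(3/20)]
H(X,Y) = 1.7362 nats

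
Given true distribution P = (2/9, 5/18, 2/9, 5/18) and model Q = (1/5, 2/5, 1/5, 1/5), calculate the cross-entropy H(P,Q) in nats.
1.4169 nats

Cross-entropy: H(P,Q) = -Σ p(x) log q(x)

Alternatively: H(P,Q) = H(P) + D_KL(P||Q)
H(P) = 1.3801 nats
D_KL(P||Q) = 0.0368 nats

H(P,Q) = 1.3801 + 0.0368 = 1.4169 nats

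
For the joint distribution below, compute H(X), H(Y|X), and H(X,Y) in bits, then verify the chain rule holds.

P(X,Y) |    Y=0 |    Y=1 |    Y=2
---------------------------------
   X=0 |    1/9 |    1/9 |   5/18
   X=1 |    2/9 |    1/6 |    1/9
H(X,Y) = 2.4830, H(X) = 1.0000, H(Y|X) = 1.4830 (all in bits)

Chain rule: H(X,Y) = H(X) + H(Y|X)

Left side — joint entropy directly:
H(X,Y) = -Σ p(x,y) log p(x,y) = 2.4830 bits

Right side — compute H(Y|X) from the conditional distributions:
P(X) = (1/2, 1/2), so H(X) = 1.0000 bits
H(Y|X) = Σ_x P(X=x) · H(Y|X=x):
  P(Y|X=0) = (2/9, 2/9, 5/9), H(Y|X=0) = 1.4355, weight P(X=0) = 1/2
  P(Y|X=1) = (4/9, 1/3, 2/9), H(Y|X=1) = 1.5305, weight P(X=1) = 1/2
H(Y|X) = 1.4830 bits

H(X) + H(Y|X) = 1.0000 + 1.4830 = 2.4830 bits

Both sides equal 2.4830 bits. ✓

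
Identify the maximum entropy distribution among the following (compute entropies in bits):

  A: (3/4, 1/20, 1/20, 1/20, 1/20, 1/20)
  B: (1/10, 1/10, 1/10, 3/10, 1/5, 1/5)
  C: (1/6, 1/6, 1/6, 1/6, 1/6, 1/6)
C

For a discrete distribution over n outcomes, entropy is maximized by the uniform distribution.

Computing entropies:
H(A) = 1.3918 bits
H(B) = 2.4464 bits
H(C) = 2.5850 bits

The uniform distribution (where all probabilities equal 1/6) achieves the maximum entropy of log_2(6) = 2.5850 bits.

Distribution C has the highest entropy.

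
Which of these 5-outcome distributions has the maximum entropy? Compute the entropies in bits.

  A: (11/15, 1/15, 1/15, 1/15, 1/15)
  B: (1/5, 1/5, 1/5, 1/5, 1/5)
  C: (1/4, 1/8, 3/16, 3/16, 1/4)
B

For a discrete distribution over n outcomes, entropy is maximized by the uniform distribution.

Computing entropies:
H(A) = 1.3700 bits
H(B) = 2.3219 bits
H(C) = 2.2806 bits

The uniform distribution (where all probabilities equal 1/5) achieves the maximum entropy of log_2(5) = 2.3219 bits.

Distribution B has the highest entropy.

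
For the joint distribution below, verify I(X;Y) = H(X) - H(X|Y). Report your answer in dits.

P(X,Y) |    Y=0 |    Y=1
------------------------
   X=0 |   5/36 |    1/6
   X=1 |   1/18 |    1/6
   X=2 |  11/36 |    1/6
I(X;Y) = 0.0222 dits

Mutual information has multiple equivalent forms:
- I(X;Y) = H(X) - H(X|Y)
- I(X;Y) = H(Y) - H(Y|X)
- I(X;Y) = H(X) + H(Y) - H(X,Y)

Computing all quantities:
H(X) = 0.4564, H(Y) = 0.3010, H(X,Y) = 0.7352
H(X|Y) = 0.4342, H(Y|X) = 0.2789

Verification:
H(X) - H(X|Y) = 0.4564 - 0.4342 = 0.0222
H(Y) - H(Y|X) = 0.3010 - 0.2789 = 0.0222
H(X) + H(Y) - H(X,Y) = 0.4564 + 0.3010 - 0.7352 = 0.0222

All forms give I(X;Y) = 0.0222 dits. ✓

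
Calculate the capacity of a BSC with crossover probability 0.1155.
0.4837 bits

For a binary symmetric channel (BSC) with error probability p:
Capacity C = 1 - H(p) bits per symbol

where H(p) = -p log₂(p) - (1-p) log₂(1-p) is the binary entropy function.

H(0.1155) = 0.5163 bits
C = 1 - 0.5163 = 0.4837 bits per symbol

This means we can reliably transmit up to 0.4837 bits of information per channel use.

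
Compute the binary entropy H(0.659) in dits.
0.2787 dits

The binary entropy function is:
H(p) = -p log(p) - (1-p) log(1-p)

H(0.659) = -0.659 × log_10(0.659) - 0.341 × log_10(0.341)
H(0.659) = 0.2787 dits

Note: Binary entropy is maximized at p=0.5 (H=1 bit) and minimized at p=0 or p=1 (H=0).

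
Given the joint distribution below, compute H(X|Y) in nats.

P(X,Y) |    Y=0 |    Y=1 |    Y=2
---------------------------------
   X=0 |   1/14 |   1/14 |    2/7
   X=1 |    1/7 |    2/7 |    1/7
0.5879 nats

Using the chain rule: H(X|Y) = H(X,Y) - H(Y)

First, compute H(X,Y) = 1.6488 nats

Marginal P(Y) = (3/14, 5/14, 3/7)
H(Y) = 1.0609 nats

H(X|Y) = H(X,Y) - H(Y) = 1.6488 - 1.0609 = 0.5879 nats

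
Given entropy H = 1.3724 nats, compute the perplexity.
3.9448

Perplexity is e^H (or exp(H) for natural log).

H = 1.3724 nats
Perplexity = e^1.3724 = 3.9448

Interpretation: The model's uncertainty is equivalent to choosing uniformly among 3.9 options.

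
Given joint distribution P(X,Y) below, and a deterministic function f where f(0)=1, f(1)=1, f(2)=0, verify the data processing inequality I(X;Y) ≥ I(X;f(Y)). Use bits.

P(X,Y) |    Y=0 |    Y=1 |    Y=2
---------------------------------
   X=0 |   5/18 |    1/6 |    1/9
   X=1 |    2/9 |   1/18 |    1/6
I(X;Y) = 0.0455, I(X;f(Y)) = 0.0271, inequality holds: 0.0455 ≥ 0.0271

Data Processing Inequality: For any Markov chain X → Y → Z, we have I(X;Y) ≥ I(X;Z).

Here Z = f(Y) is a deterministic function of Y, forming X → Y → Z.

Original I(X;Y) = 0.0455 bits

After applying f:
P(X,Z) where Z=f(Y):
- P(X,Z=0) = P(X,Y=2)
- P(X,Z=1) = P(X,Y=0) + P(X,Y=1)

I(X;Z) = I(X;f(Y)) = 0.0271 bits

Verification: 0.0455 ≥ 0.0271 ✓

Information cannot be created by processing; the function f can only lose information about X.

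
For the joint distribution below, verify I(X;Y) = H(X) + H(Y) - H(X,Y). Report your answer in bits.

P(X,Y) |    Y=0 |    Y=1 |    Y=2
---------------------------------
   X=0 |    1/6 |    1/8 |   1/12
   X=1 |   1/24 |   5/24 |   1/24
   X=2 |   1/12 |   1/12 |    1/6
I(X;Y) = 0.1542 bits

Mutual information has multiple equivalent forms:
- I(X;Y) = H(X) - H(X|Y)
- I(X;Y) = H(Y) - H(Y|X)
- I(X;Y) = H(X) + H(Y) - H(X,Y)

Computing all quantities:
H(X) = 1.5774, H(Y) = 1.5632, H(X,Y) = 2.9864
H(X|Y) = 1.4232, H(Y|X) = 1.4090

Verification:
H(X) - H(X|Y) = 1.5774 - 1.4232 = 0.1542
H(Y) - H(Y|X) = 1.5632 - 1.4090 = 0.1542
H(X) + H(Y) - H(X,Y) = 1.5774 + 1.5632 - 2.9864 = 0.1542

All forms give I(X;Y) = 0.1542 bits. ✓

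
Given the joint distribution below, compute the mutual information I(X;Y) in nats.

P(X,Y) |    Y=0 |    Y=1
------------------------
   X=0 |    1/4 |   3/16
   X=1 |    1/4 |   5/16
0.0080 nats

Mutual information: I(X;Y) = H(X) + H(Y) - H(X,Y)

Marginals:
P(X) = (7/16, 9/16), H(X) = 0.6853 nats
P(Y) = (1/2, 1/2), H(Y) = 0.6931 nats

Joint entropy: H(X,Y) = 1.3705 nats

I(X;Y) = 0.6853 + 0.6931 - 1.3705 = 0.0080 nats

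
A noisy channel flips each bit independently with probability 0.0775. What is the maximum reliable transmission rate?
0.6067 bits

For a binary symmetric channel (BSC) with error probability p:
Capacity C = 1 - H(p) bits per symbol

where H(p) = -p log₂(p) - (1-p) log₂(1-p) is the binary entropy function.

H(0.0775) = 0.3933 bits
C = 1 - 0.3933 = 0.6067 bits per symbol

This means we can reliably transmit up to 0.6067 bits of information per channel use.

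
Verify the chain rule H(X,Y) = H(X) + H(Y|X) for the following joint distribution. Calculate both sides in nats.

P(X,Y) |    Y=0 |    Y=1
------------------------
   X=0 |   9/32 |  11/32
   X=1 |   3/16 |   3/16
H(X,Y) = 1.3516, H(X) = 0.6616, H(Y|X) = 0.6900 (all in nats)

Chain rule: H(X,Y) = H(X) + H(Y|X)

Left side — joint entropy directly:
H(X,Y) = -Σ p(x,y) log p(x,y) = 1.3516 nats

Right side — compute H(Y|X) from the conditional distributions:
P(X) = (5/8, 3/8), so H(X) = 0.6616 nats
H(Y|X) = Σ_x P(X=x) · H(Y|X=x):
  P(Y|X=0) = (9/20, 11/20), H(Y|X=0) = 0.6881, weight P(X=0) = 5/8
  P(Y|X=1) = (1/2, 1/2), H(Y|X=1) = 0.6931, weight P(X=1) = 3/8
H(Y|X) = 0.6900 nats

H(X) + H(Y|X) = 0.6616 + 0.6900 = 1.3516 nats

Both sides equal 1.3516 nats. ✓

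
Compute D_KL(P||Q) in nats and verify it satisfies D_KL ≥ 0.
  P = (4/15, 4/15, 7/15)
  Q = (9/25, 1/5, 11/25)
0.0241 nats

KL divergence satisfies the Gibbs inequality: D_KL(P||Q) ≥ 0 for all distributions P, Q.

D_KL(P||Q) = Σ p(x) log(p(x)/q(x))
Term by term:
  x=0: 4/15 × log_e[(4/15)/(9/25)] = -0.0800
  x=1: 4/15 × log_e[(4/15)/(1/5)] = 0.0767
  x=2: 7/15 × log_e[(7/15)/(11/25)] = 0.0275
D_KL(P||Q) = 0.0241 nats

D_KL(P||Q) = 0.0241 ≥ 0 ✓

This non-negativity is a fundamental property: relative entropy cannot be negative because it measures how different Q is from P.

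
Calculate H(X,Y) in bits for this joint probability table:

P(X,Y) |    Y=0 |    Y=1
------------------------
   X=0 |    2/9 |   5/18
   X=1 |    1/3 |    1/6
1.9547 bits

Joint entropy is H(X,Y) = -Σ_{x,y} p(x,y) log p(x,y).

Summing over all non-zero entries:
H(X,Y) = -[2/9·log_2(2/9) + 5/18·log_2(5/18) + 1/3·log_2(1/3) + 1/6·log_2(1/6)]
H(X,Y) = 1.9547 bits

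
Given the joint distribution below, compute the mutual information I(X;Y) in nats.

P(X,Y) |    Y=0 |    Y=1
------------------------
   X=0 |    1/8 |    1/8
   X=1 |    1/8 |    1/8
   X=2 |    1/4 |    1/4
0.0000 nats

Mutual information: I(X;Y) = H(X) + H(Y) - H(X,Y)

Marginals:
P(X) = (1/4, 1/4, 1/2), H(X) = 1.0397 nats
P(Y) = (1/2, 1/2), H(Y) = 0.6931 nats

Joint entropy: H(X,Y) = 1.7329 nats

I(X;Y) = 1.0397 + 0.6931 - 1.7329 = 0.0000 nats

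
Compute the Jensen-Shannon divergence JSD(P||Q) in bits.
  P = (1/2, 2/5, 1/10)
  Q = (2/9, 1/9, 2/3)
0.2713 bits

Jensen-Shannon divergence is:
JSD(P||Q) = 0.5 × D_KL(P||M) + 0.5 × D_KL(Q||M)
where M = 0.5 × (P + Q) is the mixture distribution.

M = 0.5 × (1/2, 2/5, 1/10) + 0.5 × (2/9, 1/9, 2/3) = (13/36, 0.255556, 0.383333)

D_KL(P||M) = 0.2994 bits
D_KL(Q||M) = 0.2431 bits

JSD(P||Q) = 0.5 × 0.2994 + 0.5 × 0.2431 = 0.2713 bits

Unlike KL divergence, JSD is symmetric and bounded: 0 ≤ JSD ≤ log(2).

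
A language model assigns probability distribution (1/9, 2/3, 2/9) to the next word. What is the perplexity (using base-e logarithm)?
2.3366

Perplexity is e^H (or exp(H) for natural log).

First, H = -Σ p log p = 0.8487 nats
Perplexity = e^0.8487 = 2.3366

Interpretation: The model's uncertainty is equivalent to choosing uniformly among 2.3 options.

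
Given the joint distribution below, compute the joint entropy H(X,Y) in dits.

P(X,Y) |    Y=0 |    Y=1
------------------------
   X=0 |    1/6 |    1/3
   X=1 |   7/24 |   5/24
0.5867 dits

Joint entropy is H(X,Y) = -Σ_{x,y} p(x,y) log p(x,y).

Summing over all non-zero entries:
H(X,Y) = -[1/6·log_10(1/6) + 1/3·log_10(1/3) + 7/24·log_10(7/24) + 5/24·log_10(5/24)]
H(X,Y) = 0.5867 dits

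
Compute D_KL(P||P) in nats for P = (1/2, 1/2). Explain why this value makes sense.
0.0000 nats

KL divergence satisfies the Gibbs inequality: D_KL(P||Q) ≥ 0 for all distributions P, Q.

D_KL(P||Q) = Σ p(x) log(p(x)/q(x))
Each term is p(x) × log_e(p(x)/p(x)) = p(x) × log_e(1) = 0, so the sum is 0.
D_KL(P||Q) = 0.0000 nats

When P = Q, the KL divergence is exactly 0, as there is no 'divergence' between identical distributions.

This non-negativity is a fundamental property: relative entropy cannot be negative because it measures how different Q is from P.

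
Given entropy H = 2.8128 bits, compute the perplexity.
7.0265

Perplexity is 2^H (or exp(H) for natural log).

H = 2.8128 bits
Perplexity = 2^2.8128 = 7.0265

Interpretation: The model's uncertainty is equivalent to choosing uniformly among 7.0 options.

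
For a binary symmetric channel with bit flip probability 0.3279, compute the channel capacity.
0.0872 bits

For a binary symmetric channel (BSC) with error probability p:
Capacity C = 1 - H(p) bits per symbol

where H(p) = -p log₂(p) - (1-p) log₂(1-p) is the binary entropy function.

H(0.3279) = 0.9128 bits
C = 1 - 0.9128 = 0.0872 bits per symbol

This means we can reliably transmit up to 0.0872 bits of information per channel use.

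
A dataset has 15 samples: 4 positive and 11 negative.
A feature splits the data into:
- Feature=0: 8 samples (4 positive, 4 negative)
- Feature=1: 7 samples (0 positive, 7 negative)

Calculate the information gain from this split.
0.3033 bits

Information Gain = H(Y) - H(Y|Feature)

Before split:
P(positive) = 4/15 = 0.2667
H(Y) = 0.8366 bits

After split:
Feature=0: H = 1.0000 bits (weight = 8/15)
Feature=1: H = 0.0000 bits (weight = 7/15)
H(Y|Feature) = (8/15)×1.0000 + (7/15)×0.0000 = 0.5333 bits

Information Gain = 0.8366 - 0.5333 = 0.3033 bits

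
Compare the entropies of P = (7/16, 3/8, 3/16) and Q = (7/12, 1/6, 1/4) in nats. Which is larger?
P

Computing entropies in nats:
H(P) = 1.0434
H(Q) = 0.9596

Distribution P has higher entropy.

Intuition: The distribution closer to uniform (more spread out) has higher entropy.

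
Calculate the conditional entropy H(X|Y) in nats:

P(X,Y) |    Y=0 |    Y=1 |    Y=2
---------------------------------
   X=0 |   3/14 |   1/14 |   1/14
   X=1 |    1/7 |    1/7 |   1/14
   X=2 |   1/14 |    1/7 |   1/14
1.0456 nats

Using the chain rule: H(X|Y) = H(X,Y) - H(Y)

First, compute H(X,Y) = 2.1066 nats

Marginal P(Y) = (3/7, 5/14, 3/14)
H(Y) = 1.0609 nats

H(X|Y) = H(X,Y) - H(Y) = 2.1066 - 1.0609 = 1.0456 nats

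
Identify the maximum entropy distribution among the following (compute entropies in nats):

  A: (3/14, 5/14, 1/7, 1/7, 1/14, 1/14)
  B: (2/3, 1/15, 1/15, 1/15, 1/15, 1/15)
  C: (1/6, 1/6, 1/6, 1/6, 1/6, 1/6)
C

For a discrete distribution over n outcomes, entropy is maximized by the uniform distribution.

Computing entropies:
H(A) = 1.6308 nats
H(B) = 1.1730 nats
H(C) = 1.7918 nats

The uniform distribution (where all probabilities equal 1/6) achieves the maximum entropy of log_e(6) = 1.7918 nats.

Distribution C has the highest entropy.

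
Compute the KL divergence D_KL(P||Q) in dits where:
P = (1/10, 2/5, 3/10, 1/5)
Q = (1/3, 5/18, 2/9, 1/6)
0.0660 dits

KL divergence: D_KL(P||Q) = Σ p(x) log(p(x)/q(x))

Computing term by term:
  x=0: 1/10 × log_10[(1/10)/(1/3)] = 1/10 × -0.5229 = -0.0523
  x=1: 2/5 × log_10[(2/5)/(5/18)] = 2/5 × 0.1584 = 0.0633
  x=2: 3/10 × log_10[(3/10)/(2/9)] = 3/10 × 0.1303 = 0.0391
  x=3: 1/5 × log_10[(1/5)/(1/6)] = 1/5 × 0.0792 = 0.0158

D_KL(P||Q) = 0.0660 dits

Note: KL divergence is always non-negative and equals 0 iff P = Q.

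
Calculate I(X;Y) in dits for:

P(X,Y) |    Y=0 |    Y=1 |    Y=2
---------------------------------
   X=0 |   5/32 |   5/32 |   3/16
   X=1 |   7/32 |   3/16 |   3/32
0.0098 dits

Mutual information: I(X;Y) = H(X) + H(Y) - H(X,Y)

Marginals:
P(X) = (1/2, 1/2), H(X) = 0.3010 dits
P(Y) = (3/8, 11/32, 9/32), H(Y) = 0.4741 dits

Joint entropy: H(X,Y) = 0.7653 dits

I(X;Y) = 0.3010 + 0.4741 - 0.7653 = 0.0098 dits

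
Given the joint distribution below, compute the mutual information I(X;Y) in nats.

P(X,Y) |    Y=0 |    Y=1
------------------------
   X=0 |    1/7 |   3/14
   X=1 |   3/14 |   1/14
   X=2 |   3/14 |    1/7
0.0415 nats

Mutual information: I(X;Y) = H(X) + H(Y) - H(X,Y)

Marginals:
P(X) = (5/14, 2/7, 5/14), H(X) = 1.0934 nats
P(Y) = (4/7, 3/7), H(Y) = 0.6829 nats

Joint entropy: H(X,Y) = 1.7348 nats

I(X;Y) = 1.0934 + 0.6829 - 1.7348 = 0.0415 nats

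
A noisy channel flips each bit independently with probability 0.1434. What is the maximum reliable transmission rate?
0.4069 bits

For a binary symmetric channel (BSC) with error probability p:
Capacity C = 1 - H(p) bits per symbol

where H(p) = -p log₂(p) - (1-p) log₂(1-p) is the binary entropy function.

H(0.1434) = 0.5931 bits
C = 1 - 0.5931 = 0.4069 bits per symbol

This means we can reliably transmit up to 0.4069 bits of information per channel use.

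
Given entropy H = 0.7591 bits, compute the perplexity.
1.6924

Perplexity is 2^H (or exp(H) for natural log).

H = 0.7591 bits
Perplexity = 2^0.7591 = 1.6924

Interpretation: The model's uncertainty is equivalent to choosing uniformly among 1.7 options.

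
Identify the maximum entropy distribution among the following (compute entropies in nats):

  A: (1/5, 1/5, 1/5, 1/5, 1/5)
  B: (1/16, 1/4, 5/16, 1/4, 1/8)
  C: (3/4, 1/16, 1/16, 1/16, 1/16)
A

For a discrete distribution over n outcomes, entropy is maximized by the uniform distribution.

Computing entropies:
H(A) = 1.6094 nats
H(B) = 1.4898 nats
H(C) = 0.9089 nats

The uniform distribution (where all probabilities equal 1/5) achieves the maximum entropy of log_e(5) = 1.6094 nats.

Distribution A has the highest entropy.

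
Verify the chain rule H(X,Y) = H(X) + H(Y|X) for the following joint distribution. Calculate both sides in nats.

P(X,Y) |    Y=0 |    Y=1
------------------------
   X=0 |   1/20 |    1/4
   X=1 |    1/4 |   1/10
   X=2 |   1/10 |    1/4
H(X,Y) = 1.6500, H(X) = 1.0961, H(Y|X) = 0.5540 (all in nats)

Chain rule: H(X,Y) = H(X) + H(Y|X)

Left side — joint entropy directly:
H(X,Y) = -Σ p(x,y) log p(x,y) = 1.6500 nats

Right side — compute H(Y|X) from the conditional distributions:
P(X) = (3/10, 7/20, 7/20), so H(X) = 1.0961 nats
H(Y|X) = Σ_x P(X=x) · H(Y|X=x):
  P(Y|X=0) = (1/6, 5/6), H(Y|X=0) = 0.4506, weight P(X=0) = 3/10
  P(Y|X=1) = (5/7, 2/7), H(Y|X=1) = 0.5983, weight P(X=1) = 7/20
  P(Y|X=2) = (2/7, 5/7), H(Y|X=2) = 0.5983, weight P(X=2) = 7/20
H(Y|X) = 0.5540 nats

H(X) + H(Y|X) = 1.0961 + 0.5540 = 1.6500 nats

Both sides equal 1.6500 nats. ✓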